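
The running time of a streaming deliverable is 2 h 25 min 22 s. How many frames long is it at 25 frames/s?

218050 frames

2 h 25 min 22 s = 8722 s.
Frames = 8722 × 25 = 218050.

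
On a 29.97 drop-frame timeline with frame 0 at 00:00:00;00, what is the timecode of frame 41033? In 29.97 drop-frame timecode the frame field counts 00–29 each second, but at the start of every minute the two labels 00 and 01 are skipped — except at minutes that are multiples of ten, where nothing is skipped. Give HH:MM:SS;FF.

00:22:49;03

Each 10-minute DF block holds 10 × 60 × 30 − 9 × 2 = 17982 frames. 41033 ÷ 17982 → 2 full blocks, remainder 5069.
Within the partial block the first minute is 1800 frames and each further minute 1798, so 2 further minute boundaries passed. Total skipped labels = 18 × 2 + 2 × 2 = 40.
Non-drop label index = 41033 + 40 = 41073; at 30 labels/s that is 00:22:49:03, i.e. DF 00:22:49;03.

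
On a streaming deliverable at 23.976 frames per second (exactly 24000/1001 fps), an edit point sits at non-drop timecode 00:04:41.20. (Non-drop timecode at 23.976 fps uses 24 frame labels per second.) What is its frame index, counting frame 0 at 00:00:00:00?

frame 6764

Total seconds to the label: (0 × 3600 + 4 × 60 + 41) = 281.
Frame index = 281 × 24 + 20 = 6764.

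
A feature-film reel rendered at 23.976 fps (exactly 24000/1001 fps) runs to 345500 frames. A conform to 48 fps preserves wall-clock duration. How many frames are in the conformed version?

691691 frames

Target frames = source frames × (target rate / source rate) = 345500 × (48)/(24000/1001) = 345500 × 1001/500 = 691691.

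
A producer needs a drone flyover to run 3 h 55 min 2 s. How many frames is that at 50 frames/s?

3 h 55 min 2 s = 14102 s.
Frames = 14102 × 50 = 705100.

705100 frames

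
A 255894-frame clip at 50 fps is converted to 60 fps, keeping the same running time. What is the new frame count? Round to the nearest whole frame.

Frames at target rate = 255894 × (60) / (50) = 1535364/5 ≈ 307072.800.
Nearest whole frame: 307073.

307073 frames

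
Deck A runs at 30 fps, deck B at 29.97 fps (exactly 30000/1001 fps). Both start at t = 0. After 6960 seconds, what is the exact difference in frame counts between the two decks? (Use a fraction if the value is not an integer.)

A emits 30 × 6960 = 208800 frames; B emits 30000/1001 × 6960 = 208800000/1001.
Difference = 208800/1001 frames (≈ 208.5914); B is behind A.

208800/1001 frames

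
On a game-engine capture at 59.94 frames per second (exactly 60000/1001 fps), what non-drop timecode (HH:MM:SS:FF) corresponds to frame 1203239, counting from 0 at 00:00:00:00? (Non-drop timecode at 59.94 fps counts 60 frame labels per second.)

1203239 ÷ 60 = 20053 full seconds, remainder 59 frames.
20053 s = 5 h 34 min 13 s.
Timecode: 05:34:13:59.

05:34:13:59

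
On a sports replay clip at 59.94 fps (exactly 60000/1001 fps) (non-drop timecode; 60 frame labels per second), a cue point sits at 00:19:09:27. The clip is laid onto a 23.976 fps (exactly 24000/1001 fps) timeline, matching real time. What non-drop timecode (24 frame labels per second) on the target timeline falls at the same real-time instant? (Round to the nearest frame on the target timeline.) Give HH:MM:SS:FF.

Source frame index: (0×3600 + 19×60 + 9) × 60 + 27 = 68967.
Real time: 68967 / (60000/1001) = 23011989/20000 s.
Target frame: (23011989/20000) × (24000/1001) = 137934/5 ≈ 27586.800 → 27587.
At 24 labels/s: frame 27587 → 00:19:09:11.

00:19:09:11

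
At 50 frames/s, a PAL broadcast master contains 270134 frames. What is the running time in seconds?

5402.68 seconds

Running time = 270134 / (50) = 5402.68 s.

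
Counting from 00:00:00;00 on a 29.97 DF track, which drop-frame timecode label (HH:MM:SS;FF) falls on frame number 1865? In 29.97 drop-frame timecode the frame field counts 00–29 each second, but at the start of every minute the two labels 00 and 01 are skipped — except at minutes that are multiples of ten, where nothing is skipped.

Each 10-minute DF block holds 10 × 60 × 30 − 9 × 2 = 17982 frames. 1865 ÷ 17982 → 0 full blocks, remainder 1865.
Within the partial block the first minute is 1800 frames and each further minute 1798, so 1 further minute boundary passed. Total skipped labels = 18 × 0 + 2 × 1 = 2.
Non-drop label index = 1865 + 2 = 1867; at 30 labels/s that is 00:01:02:07, i.e. DF 00:01:02;07.

00:01:02;07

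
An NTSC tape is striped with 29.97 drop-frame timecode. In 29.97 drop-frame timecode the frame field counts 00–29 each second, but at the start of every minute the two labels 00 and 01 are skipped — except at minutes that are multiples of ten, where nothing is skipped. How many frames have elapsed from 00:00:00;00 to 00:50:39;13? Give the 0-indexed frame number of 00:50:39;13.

As if non-drop at 30 labels/s: (0 × 3600 + 50 × 60 + 39) × 30 + 13 = 91183.
Minute boundaries passed: 50; those not divisible by 10: 50 − 5 = 45; dropped labels = 2 × 45 = 90.
Actual frame index = 91183 − 90 = 91093.

91093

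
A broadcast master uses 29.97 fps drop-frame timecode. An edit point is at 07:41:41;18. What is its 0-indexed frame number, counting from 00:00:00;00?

Complete 10-minute blocks: 46, each 17982 frames → 827172.
Remaining 1 whole minute in the current block: 1800 + 0 × 1798 = 1800 frames.
Within the current minute: 41 × 30 + 18 − 2 = 1246 (labels ;00/;01 skipped at this minute). Total = 827172 + 1800 + 1246 = 830218.

830218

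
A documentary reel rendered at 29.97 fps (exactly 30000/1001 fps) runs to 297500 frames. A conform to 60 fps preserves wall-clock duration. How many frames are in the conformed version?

595595 frames

Target frames = source frames × (target rate / source rate) = 297500 × (60)/(30000/1001) = 297500 × 1001/500 = 595595.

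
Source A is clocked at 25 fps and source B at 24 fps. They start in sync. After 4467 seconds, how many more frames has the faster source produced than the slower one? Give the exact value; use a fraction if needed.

A emits 25 × 4467 = 111675 frames; B emits 24 × 4467 = 107208.
Difference = 4467 frames; B is behind A.

4467 frames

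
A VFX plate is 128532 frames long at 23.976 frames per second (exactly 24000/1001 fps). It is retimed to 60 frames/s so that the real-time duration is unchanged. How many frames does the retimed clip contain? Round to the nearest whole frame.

321651 frames

Frames at target rate = 128532 × (60) / (24000/1001) = 32165133/100 ≈ 321651.330.
Nearest whole frame: 321651.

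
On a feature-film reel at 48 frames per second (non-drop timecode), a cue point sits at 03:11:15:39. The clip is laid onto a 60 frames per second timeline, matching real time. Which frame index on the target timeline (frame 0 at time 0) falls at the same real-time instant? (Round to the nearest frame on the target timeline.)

Source frame index: (3×3600 + 11×60 + 15) × 48 + 39 = 550839.
Real time: 550839 / (48) = 183613/16 s.
Target frame: (183613/16) × (60) = 2754195/4 ≈ 688548.750 → 688549.

frame 688549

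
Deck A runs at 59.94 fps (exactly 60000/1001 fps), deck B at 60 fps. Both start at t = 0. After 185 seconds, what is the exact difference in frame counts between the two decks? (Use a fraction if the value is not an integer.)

A emits 60000/1001 × 185 = 11100000/1001 frames; B emits 60 × 185 = 11100.
Difference = 11100/1001 frames (≈ 11.0889); B is ahead of A.

11100/1001 frames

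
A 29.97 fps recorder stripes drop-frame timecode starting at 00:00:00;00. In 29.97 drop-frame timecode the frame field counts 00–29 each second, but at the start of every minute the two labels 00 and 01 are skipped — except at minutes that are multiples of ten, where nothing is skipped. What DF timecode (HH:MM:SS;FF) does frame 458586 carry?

Each 10-minute DF block holds 10 × 60 × 30 − 9 × 2 = 17982 frames. 458586 ÷ 17982 → 25 full blocks, remainder 9036.
Within the partial block the first minute is 1800 frames and each further minute 1798, so 5 further minute boundaries passed. Total skipped labels = 18 × 25 + 2 × 5 = 460.
Non-drop label index = 458586 + 460 = 459046; at 30 labels/s that is 04:15:01:16, i.e. DF 04:15:01;16.

04:15:01;16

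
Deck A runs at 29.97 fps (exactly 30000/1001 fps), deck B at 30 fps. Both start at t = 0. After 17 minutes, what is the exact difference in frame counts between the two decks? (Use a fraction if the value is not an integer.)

30600/1001 frames

17 min = 1020 s.
A emits 30000/1001 × 1020 = 30600000/1001 frames; B emits 30 × 1020 = 30600.
Difference = 30600/1001 frames (≈ 30.5694); B is ahead of A.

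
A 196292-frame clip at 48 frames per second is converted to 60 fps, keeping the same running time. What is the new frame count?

245365 frames

Target frames = source frames × (target rate / source rate) = 196292 × (60)/(48) = 196292 × 5/4 = 245365.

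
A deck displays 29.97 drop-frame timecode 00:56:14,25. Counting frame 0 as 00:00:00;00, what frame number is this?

As if non-drop at 30 labels/s: (0 × 3600 + 56 × 60 + 14) × 30 + 25 = 101245.
Minute boundaries passed: 56; those not divisible by 10: 56 − 5 = 51; dropped labels = 2 × 51 = 102.
Actual frame index = 101245 − 102 = 101143.

101143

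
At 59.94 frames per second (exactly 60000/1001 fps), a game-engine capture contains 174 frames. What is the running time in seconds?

Running time = 174 / (60000/1001) = 2.9029 s.

2.9029 seconds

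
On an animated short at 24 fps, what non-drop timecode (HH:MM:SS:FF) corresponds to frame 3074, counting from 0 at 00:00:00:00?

3074 ÷ 24 = 128 full seconds, remainder 2 frames.
128 s = 0 h 2 min 8 s.
Timecode: 00:02:08:02.

00:02:08:02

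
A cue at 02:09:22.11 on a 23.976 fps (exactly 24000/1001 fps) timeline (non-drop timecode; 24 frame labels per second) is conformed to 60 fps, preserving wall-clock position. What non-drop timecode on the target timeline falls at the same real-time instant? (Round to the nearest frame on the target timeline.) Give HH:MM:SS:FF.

02:09:30:13

Source frame index: (2×3600 + 9×60 + 22) × 24 + 11 = 186299.
Real time: 186299 / (24000/1001) = 186485299/24000 s.
Target frame: (186485299/24000) × (60) = 186485299/400 ≈ 466213.247 → 466213.
At 60 labels/s: frame 466213 → 02:09:30:13.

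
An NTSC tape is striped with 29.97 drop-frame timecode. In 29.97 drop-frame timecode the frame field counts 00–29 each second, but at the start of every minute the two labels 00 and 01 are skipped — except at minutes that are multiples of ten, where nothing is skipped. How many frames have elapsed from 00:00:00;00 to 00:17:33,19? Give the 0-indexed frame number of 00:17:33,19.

As if non-drop at 30 labels/s: (0 × 3600 + 17 × 60 + 33) × 30 + 19 = 31609.
Minute boundaries passed: 17; those not divisible by 10: 17 − 1 = 16; dropped labels = 2 × 16 = 32.
Actual frame index = 31609 − 32 = 31577.

31577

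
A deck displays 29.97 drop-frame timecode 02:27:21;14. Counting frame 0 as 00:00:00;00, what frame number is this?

As if non-drop at 30 labels/s: (2 × 3600 + 27 × 60 + 21) × 30 + 14 = 265244.
Minute boundaries passed: 147; those not divisible by 10: 147 − 14 = 133; dropped labels = 2 × 133 = 266.
Actual frame index = 265244 − 266 = 264978.

264978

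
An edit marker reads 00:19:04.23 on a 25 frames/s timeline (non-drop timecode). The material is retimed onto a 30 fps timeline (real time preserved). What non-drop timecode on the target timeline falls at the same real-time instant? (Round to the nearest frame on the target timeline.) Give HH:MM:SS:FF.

00:19:04:28

Source frame index: (0×3600 + 19×60 + 4) × 25 + 23 = 28623.
Real time: 28623 / (25) = 28623/25 s.
Target frame: (28623/25) × (30) = 171738/5 ≈ 34347.600 → 34348.
At 30 labels/s: frame 34348 → 00:19:04:28.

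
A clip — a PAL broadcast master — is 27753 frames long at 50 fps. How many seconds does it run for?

Running time = 27753 / (50) = 555.06 s.

555.06 seconds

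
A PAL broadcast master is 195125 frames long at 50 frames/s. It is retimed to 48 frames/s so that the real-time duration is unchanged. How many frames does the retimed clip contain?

Target frames = source frames × (target rate / source rate) = 195125 × (48)/(50) = 195125 × 24/25 = 187320.

187320 frames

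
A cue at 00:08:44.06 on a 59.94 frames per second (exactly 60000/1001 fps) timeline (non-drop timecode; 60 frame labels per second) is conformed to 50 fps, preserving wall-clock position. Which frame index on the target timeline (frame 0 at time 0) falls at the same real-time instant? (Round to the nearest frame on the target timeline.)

frame 26231

Source frame index: (0×3600 + 8×60 + 44) × 60 + 6 = 31446.
Real time: 31446 / (60000/1001) = 5246241/10000 s.
Target frame: (5246241/10000) × (50) = 5246241/200 ≈ 26231.205 → 26231.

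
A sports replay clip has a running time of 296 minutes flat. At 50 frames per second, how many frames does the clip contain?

296 min = 17760 s.
Frames = 17760 × 50 = 888000.

888000 frames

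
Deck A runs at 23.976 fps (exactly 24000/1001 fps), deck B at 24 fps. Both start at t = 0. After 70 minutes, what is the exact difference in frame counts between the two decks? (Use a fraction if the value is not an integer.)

70 min = 4200 s.
A emits 24000/1001 × 4200 = 14400000/143 frames; B emits 24 × 4200 = 100800.
Difference = 14400/143 frames (≈ 100.6993); B is ahead of A.

14400/143 frames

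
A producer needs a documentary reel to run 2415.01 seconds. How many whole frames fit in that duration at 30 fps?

Frames = 2415.01 × 30 = 724503/10 ≈ 72450.3000.
Complete frames: 72450.

72450 frames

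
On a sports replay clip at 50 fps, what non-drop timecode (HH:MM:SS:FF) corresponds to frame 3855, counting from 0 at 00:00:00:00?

3855 ÷ 50 = 77 full seconds, remainder 5 frames.
77 s = 0 h 1 min 17 s.
Timecode: 00:01:17:05.

00:01:17:05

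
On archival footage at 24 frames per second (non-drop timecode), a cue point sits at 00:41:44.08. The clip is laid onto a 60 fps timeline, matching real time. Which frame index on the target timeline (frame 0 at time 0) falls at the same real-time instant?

frame 150260

Source frame index: (0×3600 + 41×60 + 44) × 24 + 8 = 60104.
Real time: 60104 / (24) = 7513/3 s.
Target frame: (7513/3) × (60) = 150260.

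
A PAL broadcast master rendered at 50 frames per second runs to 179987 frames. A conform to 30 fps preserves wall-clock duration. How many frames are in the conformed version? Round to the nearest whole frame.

107992 frames

Frames at target rate = 179987 × (30) / (50) = 539961/5 ≈ 107992.200.
Nearest whole frame: 107992.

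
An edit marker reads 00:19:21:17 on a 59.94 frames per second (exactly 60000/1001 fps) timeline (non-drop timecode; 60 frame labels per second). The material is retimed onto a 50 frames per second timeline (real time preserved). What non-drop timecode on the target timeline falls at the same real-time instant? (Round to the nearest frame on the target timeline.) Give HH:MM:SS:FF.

Source frame index: (0×3600 + 19×60 + 21) × 60 + 17 = 69677.
Real time: 69677 / (60000/1001) = 69746677/60000 s.
Target frame: (69746677/60000) × (50) = 69746677/1200 ≈ 58122.231 → 58122.
At 50 labels/s: frame 58122 → 00:19:22:22.

00:19:22:22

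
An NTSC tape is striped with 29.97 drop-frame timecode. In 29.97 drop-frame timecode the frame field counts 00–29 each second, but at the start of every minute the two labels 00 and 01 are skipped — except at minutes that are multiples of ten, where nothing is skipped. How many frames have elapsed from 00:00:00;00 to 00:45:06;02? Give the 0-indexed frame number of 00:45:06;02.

Complete 10-minute blocks: 4, each 17982 frames → 71928.
Remaining 5 whole minutes in the current block: 1800 + 4 × 1798 = 8992 frames.
Within the current minute: 6 × 30 + 2 − 2 = 180 (labels ;00/;01 skipped at this minute). Total = 71928 + 8992 + 180 = 81100.

81100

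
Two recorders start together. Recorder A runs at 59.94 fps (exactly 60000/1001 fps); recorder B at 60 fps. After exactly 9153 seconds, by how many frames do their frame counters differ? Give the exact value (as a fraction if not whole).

549180/1001 frames

A emits 60000/1001 × 9153 = 549180000/1001 frames; B emits 60 × 9153 = 549180.
Difference = 549180/1001 frames (≈ 548.6314); B is ahead of A.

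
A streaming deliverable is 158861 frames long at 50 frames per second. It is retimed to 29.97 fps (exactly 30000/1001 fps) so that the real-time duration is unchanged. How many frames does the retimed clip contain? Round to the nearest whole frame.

Frames at target rate = 158861 × (30000/1001) / (50) = 95316600/1001 ≈ 95221.379.
Nearest whole frame: 95221.

95221 frames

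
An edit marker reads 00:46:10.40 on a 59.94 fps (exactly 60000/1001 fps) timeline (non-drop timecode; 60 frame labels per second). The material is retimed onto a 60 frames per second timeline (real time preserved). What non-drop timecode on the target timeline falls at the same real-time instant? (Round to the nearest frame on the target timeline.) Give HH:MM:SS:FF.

00:46:13:26

Source frame index: (0×3600 + 46×60 + 10) × 60 + 40 = 166240.
Real time: 166240 / (60000/1001) = 1040039/375 s.
Target frame: (1040039/375) × (60) = 4160156/25 ≈ 166406.240 → 166406.
At 60 labels/s: frame 166406 → 00:46:13:26.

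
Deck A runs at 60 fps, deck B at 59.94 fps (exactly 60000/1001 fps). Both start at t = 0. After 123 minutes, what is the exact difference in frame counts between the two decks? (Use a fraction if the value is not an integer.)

442800/1001 frames

123 min = 7380 s.
A emits 60 × 7380 = 442800 frames; B emits 60000/1001 × 7380 = 442800000/1001.
Difference = 442800/1001 frames (≈ 442.3576); B is behind A.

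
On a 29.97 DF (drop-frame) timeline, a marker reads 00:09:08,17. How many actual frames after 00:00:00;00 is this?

16439

As if non-drop at 30 labels/s: (0 × 3600 + 9 × 60 + 8) × 30 + 17 = 16457.
Minute boundaries passed: 9; those not divisible by 10: 9 − 0 = 9; dropped labels = 2 × 9 = 18.
Actual frame index = 16457 − 18 = 16439.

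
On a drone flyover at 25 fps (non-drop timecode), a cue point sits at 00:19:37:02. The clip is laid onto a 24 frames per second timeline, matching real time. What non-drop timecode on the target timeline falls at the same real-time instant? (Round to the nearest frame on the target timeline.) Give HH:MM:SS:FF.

00:19:37:02

Source frame index: (0×3600 + 19×60 + 37) × 25 + 2 = 29427.
Real time: 29427 / (25) = 29427/25 s.
Target frame: (29427/25) × (24) = 706248/25 ≈ 28249.920 → 28250.
At 24 labels/s: frame 28250 → 00:19:37:02.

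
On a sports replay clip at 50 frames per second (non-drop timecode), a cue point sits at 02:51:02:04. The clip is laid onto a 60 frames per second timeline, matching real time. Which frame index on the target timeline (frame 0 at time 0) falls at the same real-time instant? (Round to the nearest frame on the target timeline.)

frame 615725

Source frame index: (2×3600 + 51×60 + 2) × 50 + 4 = 513104.
Real time: 513104 / (50) = 256552/25 s.
Target frame: (256552/25) × (60) = 3078624/5 ≈ 615724.800 → 615725.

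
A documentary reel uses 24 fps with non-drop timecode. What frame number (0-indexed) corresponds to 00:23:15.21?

Total seconds to the label: (0 × 3600 + 23 × 60 + 15) = 1395.
Frame index = 1395 × 24 + 21 = 33501.

33501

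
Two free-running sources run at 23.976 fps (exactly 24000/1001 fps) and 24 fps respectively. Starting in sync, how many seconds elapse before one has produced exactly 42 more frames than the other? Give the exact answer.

The gap grows by |24 − 24000/1001| = 24/1001 frames per second.
Time for a 42-frame gap: 42 ÷ (24/1001) = 1751.75 s.

1751.75 seconds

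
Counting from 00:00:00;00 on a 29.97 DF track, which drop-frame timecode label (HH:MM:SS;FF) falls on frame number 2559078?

23:43:08;00

Each 10-minute DF block holds 10 × 60 × 30 − 9 × 2 = 17982 frames. 2559078 ÷ 17982 → 142 full blocks, remainder 5634.
Within the partial block the first minute is 1800 frames and each further minute 1798, so 3 further minute boundaries passed. Total skipped labels = 18 × 142 + 2 × 3 = 2562.
Non-drop label index = 2559078 + 2562 = 2561640; at 30 labels/s that is 23:43:08:00, i.e. DF 23:43:08;00.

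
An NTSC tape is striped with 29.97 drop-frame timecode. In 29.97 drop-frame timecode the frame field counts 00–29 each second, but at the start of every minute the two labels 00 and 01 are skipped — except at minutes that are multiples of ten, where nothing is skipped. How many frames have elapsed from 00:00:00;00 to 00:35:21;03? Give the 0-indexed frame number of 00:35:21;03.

63569

As if non-drop at 30 labels/s: (0 × 3600 + 35 × 60 + 21) × 30 + 3 = 63633.
Minute boundaries passed: 35; those not divisible by 10: 35 − 3 = 32; dropped labels = 2 × 32 = 64.
Actual frame index = 63633 − 64 = 63569.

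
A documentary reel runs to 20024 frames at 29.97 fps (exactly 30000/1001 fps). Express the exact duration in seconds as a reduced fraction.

Running time = 20024 ÷ (30000/1001) = 20024 × 1001/30000 = 2505503/3750 s.

2505503/3750 seconds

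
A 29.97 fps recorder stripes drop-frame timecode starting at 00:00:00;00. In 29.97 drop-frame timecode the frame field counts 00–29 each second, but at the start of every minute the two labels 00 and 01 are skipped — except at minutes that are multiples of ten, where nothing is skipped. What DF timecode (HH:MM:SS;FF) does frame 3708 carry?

Each 10-minute DF block holds 10 × 60 × 30 − 9 × 2 = 17982 frames. 3708 ÷ 17982 → 0 full blocks, remainder 3708.
Within the partial block the first minute is 1800 frames and each further minute 1798, so 2 further minute boundaries passed. Total skipped labels = 18 × 0 + 2 × 2 = 4.
Non-drop label index = 3708 + 4 = 3712; at 30 labels/s that is 00:02:03:22, i.e. DF 00:02:03;22.

00:02:03;22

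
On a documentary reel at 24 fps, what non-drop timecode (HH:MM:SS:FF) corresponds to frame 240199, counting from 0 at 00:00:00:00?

240199 ÷ 24 = 10008 full seconds, remainder 7 frames.
10008 s = 2 h 46 min 48 s.
Timecode: 02:46:48:07.

02:46:48:07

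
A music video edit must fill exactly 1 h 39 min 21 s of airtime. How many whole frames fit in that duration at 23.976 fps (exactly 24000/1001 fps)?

142921 frames

1 h 39 min 21 s = 5961 s.
Frames = 5961 × 24000/1001 = 143064000/1001 ≈ 142921.0789.
Complete frames: 142921.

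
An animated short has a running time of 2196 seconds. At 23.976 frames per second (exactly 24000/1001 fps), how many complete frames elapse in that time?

Frames = 2196 × 24000/1001 = 52704000/1001 ≈ 52651.3487.
Complete frames: 52651.

52651 frames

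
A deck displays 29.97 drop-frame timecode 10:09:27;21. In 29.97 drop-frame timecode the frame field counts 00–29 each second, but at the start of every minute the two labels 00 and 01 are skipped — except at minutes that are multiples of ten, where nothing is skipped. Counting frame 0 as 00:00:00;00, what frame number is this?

1095933

Complete 10-minute blocks: 60, each 17982 frames → 1078920.
Remaining 9 whole minutes in the current block: 1800 + 8 × 1798 = 16184 frames.
Within the current minute: 27 × 30 + 21 − 2 = 829 (labels ;00/;01 skipped at this minute). Total = 1078920 + 16184 + 829 = 1095933.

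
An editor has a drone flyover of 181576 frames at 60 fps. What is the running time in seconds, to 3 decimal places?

3026.267 seconds

Running time = 181576 × 1/60 = 45394/15 s ≈ 3026.267 s.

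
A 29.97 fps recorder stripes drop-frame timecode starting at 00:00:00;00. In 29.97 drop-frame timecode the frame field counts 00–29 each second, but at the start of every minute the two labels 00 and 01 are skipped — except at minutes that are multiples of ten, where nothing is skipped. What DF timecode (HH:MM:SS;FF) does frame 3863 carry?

Each 10-minute DF block holds 10 × 60 × 30 − 9 × 2 = 17982 frames. 3863 ÷ 17982 → 0 full blocks, remainder 3863.
Within the partial block the first minute is 1800 frames and each further minute 1798, so 2 further minute boundaries passed. Total skipped labels = 18 × 0 + 2 × 2 = 4.
Non-drop label index = 3863 + 4 = 3867; at 30 labels/s that is 00:02:08:27, i.e. DF 00:02:08;27.

00:02:08;27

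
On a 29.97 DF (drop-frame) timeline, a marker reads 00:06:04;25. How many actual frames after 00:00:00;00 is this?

10933

As if non-drop at 30 labels/s: (0 × 3600 + 6 × 60 + 4) × 30 + 25 = 10945.
Minute boundaries passed: 6; those not divisible by 10: 6 − 0 = 6; dropped labels = 2 × 6 = 12.
Actual frame index = 10945 − 12 = 10933.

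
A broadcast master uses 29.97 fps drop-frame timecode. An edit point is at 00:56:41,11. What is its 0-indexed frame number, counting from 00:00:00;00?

101939

As if non-drop at 30 labels/s: (0 × 3600 + 56 × 60 + 41) × 30 + 11 = 102041.
Minute boundaries passed: 56; those not divisible by 10: 56 − 5 = 51; dropped labels = 2 × 51 = 102.
Actual frame index = 102041 − 102 = 101939.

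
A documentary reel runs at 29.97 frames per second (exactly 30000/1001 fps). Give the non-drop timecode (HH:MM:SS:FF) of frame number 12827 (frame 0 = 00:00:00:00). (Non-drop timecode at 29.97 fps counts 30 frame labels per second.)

12827 ÷ 30 = 427 full seconds, remainder 17 frames.
427 s = 0 h 7 min 7 s.
Timecode: 00:07:07:17.

00:07:07:17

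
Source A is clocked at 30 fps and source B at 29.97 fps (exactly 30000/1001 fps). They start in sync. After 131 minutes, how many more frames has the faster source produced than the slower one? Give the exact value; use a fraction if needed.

235800/1001 frames

131 min = 7860 s.
A emits 30 × 7860 = 235800 frames; B emits 30000/1001 × 7860 = 235800000/1001.
Difference = 235800/1001 frames (≈ 235.5644); B is behind A.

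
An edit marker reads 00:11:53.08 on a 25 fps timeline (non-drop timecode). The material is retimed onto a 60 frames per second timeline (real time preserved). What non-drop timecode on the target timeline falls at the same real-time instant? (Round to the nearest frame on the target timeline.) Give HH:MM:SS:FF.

00:11:53:19

Source frame index: (0×3600 + 11×60 + 53) × 25 + 8 = 17833.
Real time: 17833 / (25) = 17833/25 s.
Target frame: (17833/25) × (60) = 213996/5 ≈ 42799.200 → 42799.
At 60 labels/s: frame 42799 → 00:11:53:19.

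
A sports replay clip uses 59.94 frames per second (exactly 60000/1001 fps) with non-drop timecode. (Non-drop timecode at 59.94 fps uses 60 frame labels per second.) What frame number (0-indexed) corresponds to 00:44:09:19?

158959

Total seconds to the label: (0 × 3600 + 44 × 60 + 9) = 2649.
Frame index = 2649 × 60 + 19 = 158959.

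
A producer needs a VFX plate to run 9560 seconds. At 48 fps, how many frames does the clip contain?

Frames = 9560 × 48 = 458880.

458880 frames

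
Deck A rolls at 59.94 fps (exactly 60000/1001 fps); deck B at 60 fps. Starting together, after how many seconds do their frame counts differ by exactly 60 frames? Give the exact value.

1001 seconds

The gap grows by |60 − 60000/1001| = 60/1001 frames per second.
Time for a 60-frame gap: 60 ÷ (60/1001) = 1001 s.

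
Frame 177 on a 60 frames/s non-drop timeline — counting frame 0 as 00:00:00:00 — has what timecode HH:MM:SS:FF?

177 ÷ 60 = 2 full seconds, remainder 57 frames.
2 s = 0 h 0 min 2 s.
Timecode: 00:00:02:57.

00:00:02:57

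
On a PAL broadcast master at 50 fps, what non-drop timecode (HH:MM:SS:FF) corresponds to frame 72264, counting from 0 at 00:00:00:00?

72264 ÷ 50 = 1445 full seconds, remainder 14 frames.
1445 s = 0 h 24 min 5 s.
Timecode: 00:24:05:14.

00:24:05:14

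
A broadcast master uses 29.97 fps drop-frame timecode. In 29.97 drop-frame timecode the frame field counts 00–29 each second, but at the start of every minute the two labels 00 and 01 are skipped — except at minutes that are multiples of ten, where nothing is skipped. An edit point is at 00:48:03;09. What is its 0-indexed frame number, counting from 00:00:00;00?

Complete 10-minute blocks: 4, each 17982 frames → 71928.
Remaining 8 whole minutes in the current block: 1800 + 7 × 1798 = 14386 frames.
Within the current minute: 3 × 30 + 9 − 2 = 97 (labels ;00/;01 skipped at this minute). Total = 71928 + 14386 + 97 = 86411.

86411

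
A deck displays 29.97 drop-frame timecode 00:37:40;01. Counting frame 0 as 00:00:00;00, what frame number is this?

As if non-drop at 30 labels/s: (0 × 3600 + 37 × 60 + 40) × 30 + 1 = 67801.
Minute boundaries passed: 37; those not divisible by 10: 37 − 3 = 34; dropped labels = 2 × 34 = 68.
Actual frame index = 67801 − 68 = 67733.

67733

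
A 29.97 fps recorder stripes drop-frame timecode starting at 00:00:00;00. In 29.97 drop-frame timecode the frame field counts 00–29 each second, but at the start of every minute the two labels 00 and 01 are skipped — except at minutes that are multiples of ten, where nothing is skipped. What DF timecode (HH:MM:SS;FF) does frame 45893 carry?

Ten DF minutes hold 17982 frames, so frame 45893 lies in block 2 (frames 35964–53945) with 9929 frames into that block.
The block's first minute is 1800 frames and the rest 1798 each; 9929 frames reaches minute 5, so 2 × 18 + 5 × 2 = 46 labels have been skipped so far.
Adding those back, label number 45893 + 46 = 45939 at 30 labels/s is 1531 s + 9 f = 0 h 25 min 31 s frame 9, i.e. 00:25:31;09.

00:25:31;09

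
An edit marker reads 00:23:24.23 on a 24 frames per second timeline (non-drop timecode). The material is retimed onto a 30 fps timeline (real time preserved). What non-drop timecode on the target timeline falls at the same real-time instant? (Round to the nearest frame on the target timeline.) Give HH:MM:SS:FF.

Source frame index: (0×3600 + 23×60 + 24) × 24 + 23 = 33719.
Real time: 33719 / (24) = 33719/24 s.
Target frame: (33719/24) × (30) = 168595/4 ≈ 42148.750 → 42149.
At 30 labels/s: frame 42149 → 00:23:24:29.

00:23:24:29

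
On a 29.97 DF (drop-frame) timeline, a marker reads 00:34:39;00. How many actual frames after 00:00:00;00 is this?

Complete 10-minute blocks: 3, each 17982 frames → 53946.
Remaining 4 whole minutes in the current block: 1800 + 3 × 1798 = 7194 frames.
Within the current minute: 39 × 30 + 0 − 2 = 1168 (labels ;00/;01 skipped at this minute). Total = 53946 + 7194 + 1168 = 62308.

62308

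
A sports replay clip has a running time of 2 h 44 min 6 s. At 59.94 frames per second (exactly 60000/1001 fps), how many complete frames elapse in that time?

590169 frames

2 h 44 min 6 s = 9846 s.
Frames = 9846 × 60000/1001 = 590760000/1001 ≈ 590169.8302.
Complete frames: 590169.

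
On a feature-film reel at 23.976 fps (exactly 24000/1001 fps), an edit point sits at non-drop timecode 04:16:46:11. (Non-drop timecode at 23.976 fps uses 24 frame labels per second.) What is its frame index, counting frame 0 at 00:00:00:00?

frame 369755

Total seconds to the label: (4 × 3600 + 16 × 60 + 46) = 15406.
Frame index = 15406 × 24 + 11 = 369755.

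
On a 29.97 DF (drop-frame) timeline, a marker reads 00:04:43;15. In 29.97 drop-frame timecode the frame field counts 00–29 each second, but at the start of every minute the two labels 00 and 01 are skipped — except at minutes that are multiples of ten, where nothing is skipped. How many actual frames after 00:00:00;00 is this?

8497

As if non-drop at 30 labels/s: (0 × 3600 + 4 × 60 + 43) × 30 + 15 = 8505.
Minute boundaries passed: 4; those not divisible by 10: 4 − 0 = 4; dropped labels = 2 × 4 = 8.
Actual frame index = 8505 − 8 = 8497.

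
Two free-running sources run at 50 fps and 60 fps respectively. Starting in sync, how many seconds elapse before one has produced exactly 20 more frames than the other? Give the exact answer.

2 seconds

The gap grows by |60 − 50| = 10 frames per second.
Time for a 20-frame gap: 20 ÷ (10) = 2 s.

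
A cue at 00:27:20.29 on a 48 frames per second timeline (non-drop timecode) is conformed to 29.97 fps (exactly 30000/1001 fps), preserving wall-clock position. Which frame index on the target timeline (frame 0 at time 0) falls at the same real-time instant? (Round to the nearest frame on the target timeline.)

frame 49169

Source frame index: (0×3600 + 27×60 + 20) × 48 + 29 = 78749.
Real time: 78749 / (48) = 78749/48 s.
Target frame: (78749/48) × (30000/1001) = 4474375/91 ≈ 49168.956 → 49169.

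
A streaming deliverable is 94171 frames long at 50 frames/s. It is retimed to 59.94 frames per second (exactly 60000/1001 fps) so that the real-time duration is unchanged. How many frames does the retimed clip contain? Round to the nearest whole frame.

112892 frames

Frames at target rate = 94171 × (60000/1001) / (50) = 1467600/13 ≈ 112892.308.
Nearest whole frame: 112892.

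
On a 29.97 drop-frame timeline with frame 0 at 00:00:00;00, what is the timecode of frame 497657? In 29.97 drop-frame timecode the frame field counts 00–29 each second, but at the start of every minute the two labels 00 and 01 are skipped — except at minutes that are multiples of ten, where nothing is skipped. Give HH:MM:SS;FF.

04:36:45;05

Ten DF minutes hold 17982 frames, so frame 497657 lies in block 27 (frames 485514–503495) with 12143 frames into that block.
The block's first minute is 1800 frames and the rest 1798 each; 12143 frames reaches minute 6, so 27 × 18 + 6 × 2 = 498 labels have been skipped so far.
Adding those back, label number 497657 + 498 = 498155 at 30 labels/s is 16605 s + 5 f = 4 h 36 min 45 s frame 5, i.e. 04:36:45;05.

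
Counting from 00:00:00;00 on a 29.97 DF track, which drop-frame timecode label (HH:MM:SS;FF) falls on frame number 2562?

00:01:25;14

Each 10-minute DF block holds 10 × 60 × 30 − 9 × 2 = 17982 frames. 2562 ÷ 17982 → 0 full blocks, remainder 2562.
Within the partial block the first minute is 1800 frames and each further minute 1798, so 1 further minute boundary passed. Total skipped labels = 18 × 0 + 2 × 1 = 2.
Non-drop label index = 2562 + 2 = 2564; at 30 labels/s that is 00:01:25:14, i.e. DF 00:01:25;14.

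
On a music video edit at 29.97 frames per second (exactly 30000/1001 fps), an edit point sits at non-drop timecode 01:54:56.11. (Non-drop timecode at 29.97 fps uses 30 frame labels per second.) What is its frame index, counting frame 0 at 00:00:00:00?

206891

Total seconds to the label: (1 × 3600 + 54 × 60 + 56) = 6896.
Frame index = 6896 × 30 + 11 = 206891.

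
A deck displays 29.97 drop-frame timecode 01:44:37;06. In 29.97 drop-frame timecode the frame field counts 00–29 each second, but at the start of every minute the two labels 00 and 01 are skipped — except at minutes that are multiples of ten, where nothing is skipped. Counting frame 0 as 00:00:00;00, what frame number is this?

188128

As if non-drop at 30 labels/s: (1 × 3600 + 44 × 60 + 37) × 30 + 6 = 188316.
Minute boundaries passed: 104; those not divisible by 10: 104 − 10 = 94; dropped labels = 2 × 94 = 188.
Actual frame index = 188316 − 188 = 188128.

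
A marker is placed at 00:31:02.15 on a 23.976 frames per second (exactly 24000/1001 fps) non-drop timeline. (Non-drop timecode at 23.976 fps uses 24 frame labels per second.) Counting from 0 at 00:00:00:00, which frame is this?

44703

Total seconds to the label: (0 × 3600 + 31 × 60 + 2) = 1862.
Frame index = 1862 × 24 + 15 = 44703.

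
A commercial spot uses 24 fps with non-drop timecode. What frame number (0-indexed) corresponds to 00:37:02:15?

frame 53343

Total seconds to the label: (0 × 3600 + 37 × 60 + 2) = 2222.
Frame index = 2222 × 24 + 15 = 53343.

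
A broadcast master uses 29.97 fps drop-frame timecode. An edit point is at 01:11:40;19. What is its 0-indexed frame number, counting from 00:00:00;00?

Complete 10-minute blocks: 7, each 17982 frames → 125874.
Remaining 1 whole minute in the current block: 1800 + 0 × 1798 = 1800 frames.
Within the current minute: 40 × 30 + 19 − 2 = 1217 (labels ;00/;01 skipped at this minute). Total = 125874 + 1800 + 1217 = 128891.

128891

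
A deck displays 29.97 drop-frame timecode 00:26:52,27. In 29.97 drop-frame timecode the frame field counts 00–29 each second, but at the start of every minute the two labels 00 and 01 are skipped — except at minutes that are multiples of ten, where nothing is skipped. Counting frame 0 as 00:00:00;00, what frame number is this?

48339

Complete 10-minute blocks: 2, each 17982 frames → 35964.
Remaining 6 whole minutes in the current block: 1800 + 5 × 1798 = 10790 frames.
Within the current minute: 52 × 30 + 27 − 2 = 1585 (labels ;00/;01 skipped at this minute). Total = 35964 + 10790 + 1585 = 48339.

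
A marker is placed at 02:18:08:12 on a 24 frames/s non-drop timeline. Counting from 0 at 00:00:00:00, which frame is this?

Total seconds to the label: (2 × 3600 + 18 × 60 + 8) = 8288.
Frame index = 8288 × 24 + 12 = 198924.

198924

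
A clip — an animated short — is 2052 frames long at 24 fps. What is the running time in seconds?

Running time = 2052 / (24) = 85.5 s.

85.5 seconds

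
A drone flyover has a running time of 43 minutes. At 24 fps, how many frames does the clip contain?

43 min = 2580 s.
Frames = 2580 × 24 = 61920.

61920 frames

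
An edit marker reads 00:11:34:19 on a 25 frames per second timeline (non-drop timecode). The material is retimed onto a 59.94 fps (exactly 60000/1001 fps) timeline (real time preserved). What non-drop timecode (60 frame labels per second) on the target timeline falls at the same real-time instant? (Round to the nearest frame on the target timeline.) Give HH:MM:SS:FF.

00:11:34:04

Source frame index: (0×3600 + 11×60 + 34) × 25 + 19 = 17369.
Real time: 17369 / (25) = 17369/25 s.
Target frame: (17369/25) × (60000/1001) = 3789600/91 ≈ 41643.956 → 41644.
At 60 labels/s: frame 41644 → 00:11:34:04.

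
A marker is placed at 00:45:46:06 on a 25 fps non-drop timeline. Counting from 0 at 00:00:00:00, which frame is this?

Total seconds to the label: (0 × 3600 + 45 × 60 + 46) = 2746.
Frame index = 2746 × 25 + 6 = 68656.

68656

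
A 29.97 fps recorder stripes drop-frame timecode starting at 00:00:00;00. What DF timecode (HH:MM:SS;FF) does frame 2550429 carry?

Ten DF minutes hold 17982 frames, so frame 2550429 lies in block 141 (frames 2535462–2553443) with 14967 frames into that block.
The block's first minute is 1800 frames and the rest 1798 each; 14967 frames reaches minute 8, so 141 × 18 + 8 × 2 = 2554 labels have been skipped so far.
Adding those back, label number 2550429 + 2554 = 2552983 at 30 labels/s is 85099 s + 13 f = 23 h 38 min 19 s frame 13, i.e. 23:38:19;13.

23:38:19;13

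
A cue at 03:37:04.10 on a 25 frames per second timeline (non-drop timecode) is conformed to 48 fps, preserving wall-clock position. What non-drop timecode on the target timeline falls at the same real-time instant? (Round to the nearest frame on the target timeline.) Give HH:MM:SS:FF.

Source frame index: (3×3600 + 37×60 + 4) × 25 + 10 = 325610.
Real time: 325610 / (25) = 65122/5 s.
Target frame: (65122/5) × (48) = 3125856/5 ≈ 625171.200 → 625171.
At 48 labels/s: frame 625171 → 03:37:04:19.

03:37:04:19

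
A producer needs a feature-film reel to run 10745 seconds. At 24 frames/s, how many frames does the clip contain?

Frames = 10745 × 24 = 257880.

257880 frames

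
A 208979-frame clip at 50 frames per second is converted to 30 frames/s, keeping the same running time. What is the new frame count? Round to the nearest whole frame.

Frames at target rate = 208979 × (30) / (50) = 626937/5 ≈ 125387.400.
Nearest whole frame: 125387.

125387 frames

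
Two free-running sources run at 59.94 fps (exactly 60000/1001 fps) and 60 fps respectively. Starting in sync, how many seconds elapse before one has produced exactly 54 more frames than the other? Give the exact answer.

900.9 seconds

The gap grows by |60 − 60000/1001| = 60/1001 frames per second.
Time for a 54-frame gap: 54 ÷ (60/1001) = 900.9 s.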